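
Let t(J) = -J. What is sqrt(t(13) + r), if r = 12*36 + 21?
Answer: 2*sqrt(110) ≈ 20.976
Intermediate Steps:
r = 453 (r = 432 + 21 = 453)
sqrt(t(13) + r) = sqrt(-1*13 + 453) = sqrt(-13 + 453) = sqrt(440) = 2*sqrt(110)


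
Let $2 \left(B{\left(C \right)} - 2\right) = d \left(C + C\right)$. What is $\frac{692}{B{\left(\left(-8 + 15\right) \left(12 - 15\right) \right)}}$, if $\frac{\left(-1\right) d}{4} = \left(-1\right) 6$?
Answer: $- \frac{346}{251} \approx -1.3785$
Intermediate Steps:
$d = 24$ ($d = - 4 \left(\left(-1\right) 6\right) = \left(-4\right) \left(-6\right) = 24$)
$B{\left(C \right)} = 2 + 24 C$ ($B{\left(C \right)} = 2 + \frac{24 \left(C + C\right)}{2} = 2 + \frac{24 \cdot 2 C}{2} = 2 + \frac{48 C}{2} = 2 + 24 C$)
$\frac{692}{B{\left(\left(-8 + 15\right) \left(12 - 15\right) \right)}} = \frac{692}{2 + 24 \left(-8 + 15\right) \left(12 - 15\right)} = \frac{692}{2 + 24 \cdot 7 \left(-3\right)} = \frac{692}{2 + 24 \left(-21\right)} = \frac{692}{2 - 504} = \frac{692}{-502} = 692 \left(- \frac{1}{502}\right) = - \frac{346}{251}$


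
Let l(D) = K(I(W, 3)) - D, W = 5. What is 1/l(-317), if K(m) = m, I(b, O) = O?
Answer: 1/320 ≈ 0.0031250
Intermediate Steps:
l(D) = 3 - D
1/l(-317) = 1/(3 - 1*(-317)) = 1/(3 + 317) = 1/320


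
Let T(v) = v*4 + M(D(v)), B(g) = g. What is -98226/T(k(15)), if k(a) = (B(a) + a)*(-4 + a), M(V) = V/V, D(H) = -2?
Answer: -98226/1321 ≈ -74.357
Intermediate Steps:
M(V) = 1
k(a) = 2*a*(-4 + a) (k(a) = (a + a)*(-4 + a) = (2*a)*(-4 + a) = 2*a*(-4 + a))
T(v) = 1 + 4*v (T(v) = v*4 + 1 = 4*v + 1 = 1 + 4*v)
-98226/T(k(15)) = -98226/(1 + 4*(2*15*(-4 + 15))) = -98226/(1 + 4*(2*15*11)) = -98226/(1 + 4*330) = -98226/(1 + 1320) = -98226/1321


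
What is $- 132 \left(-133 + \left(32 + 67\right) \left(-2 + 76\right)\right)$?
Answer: $-949476$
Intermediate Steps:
$- 132 \left(-133 + \left(32 + 67\right) \left(-2 + 76\right)\right) = - 132 \left(-133 + 99 \cdot 74\right) = - 132 \left(-133 + 7326\right) = \left(-132\right) 7193 = -949476$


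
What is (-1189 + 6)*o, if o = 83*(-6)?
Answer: 589134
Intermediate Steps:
o = -498
(-1189 + 6)*o = (-1189 + 6)*(-498) = -1183*(-498) = 589134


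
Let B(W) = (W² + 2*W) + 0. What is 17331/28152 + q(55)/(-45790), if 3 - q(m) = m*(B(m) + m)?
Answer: 955461739/214846680 ≈ 4.4472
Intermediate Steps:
B(W) = W² + 2*W
q(m) = 3 - m*(m + m*(2 + m)) (q(m) = 3 - m*(m*(2 + m) + m) = 3 - m*(m + m*(2 + m)))
17331/28152 + q(55)/(-45790) = 17331/28152 + (3 - 1*55³ - 3*55²)/(-45790) = 17331*(1/28152) + (3 - 1*166375 - 3*3025)*(-1/45790) = 5777/9384 + (3 - 166375 - 9075)*(-1/45790) = 5777/9384 - 175447*(-1/45790) = 5777/9384 + 175447/45790 = 955461739/214846680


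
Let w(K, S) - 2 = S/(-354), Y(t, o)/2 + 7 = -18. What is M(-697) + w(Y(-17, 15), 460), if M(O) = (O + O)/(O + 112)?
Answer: 106426/34515 ≈ 3.0835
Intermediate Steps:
Y(t, o) = -50 (Y(t, o) = -14 + 2*(-18) = -14 - 36 = -50)
w(K, S) = 2 - S/354 (w(K, S) = 2 + S/(-354) = 2 + S*(-1/354) = 2 - S/354)
M(O) = 2*O/(112 + O) (M(O) = (2*O)/(112 + O) = 2*O/(112 + O))
M(-697) + w(Y(-17, 15), 460) = 2*(-697)/(112 - 697) + (2 - 1/354*460) = 2*(-697)/(-585) + (2 - 230/177) = 2*(-697)*(-1/585) + 124/177 = 1394/585 + 124/177 = 106426/34515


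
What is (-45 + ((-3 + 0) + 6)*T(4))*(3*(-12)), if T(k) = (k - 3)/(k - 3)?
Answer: 1512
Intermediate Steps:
T(k) = 1 (T(k) = (-3 + k)/(-3 + k) = 1)
(-45 + ((-3 + 0) + 6)*T(4))*(3*(-12)) = (-45 + ((-3 + 0) + 6)*1)*(3*(-12)) = (-45 + (-3 + 6)*1)*(-36) = (-45 + 3*1)*(-36) = (-45 + 3)*(-36) = -42*(-36) = 1512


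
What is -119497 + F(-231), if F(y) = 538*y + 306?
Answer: -243469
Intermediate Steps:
F(y) = 306 + 538*y
-119497 + F(-231) = -119497 + (306 + 538*(-231)) = -119497 + (306 - 124278) = -119497 - 123972 = -243469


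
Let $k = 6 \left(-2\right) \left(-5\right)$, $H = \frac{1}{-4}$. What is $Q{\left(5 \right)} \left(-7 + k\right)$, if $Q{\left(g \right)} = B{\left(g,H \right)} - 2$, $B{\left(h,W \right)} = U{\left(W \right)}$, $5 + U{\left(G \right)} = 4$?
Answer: $-159$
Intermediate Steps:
$H = - \frac{1}{4} \approx -0.25$
$U{\left(G \right)} = -1$ ($U{\left(G \right)} = -5 + 4 = -1$)
$B{\left(h,W \right)} = -1$
$k = 60$ ($k = \left(-12\right) \left(-5\right) = 60$)
$Q{\left(g \right)} = -3$ ($Q{\left(g \right)} = -1 - 2 = -3$)
$Q{\left(5 \right)} \left(-7 + k\right) = - 3 \left(-7 + 60\right) = \left(-3\right) 53 = -159$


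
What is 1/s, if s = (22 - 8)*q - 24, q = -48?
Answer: -1/696 ≈ -0.0014368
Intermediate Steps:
s = -696 (s = (22 - 8)*(-48) - 24 = 14*(-48) - 24 = -672 - 24 = -696)
1/s = 1/(-696) = -1/696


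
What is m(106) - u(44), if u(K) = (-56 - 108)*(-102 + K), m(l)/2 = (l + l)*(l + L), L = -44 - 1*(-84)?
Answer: 52392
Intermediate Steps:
L = 40 (L = -44 + 84 = 40)
m(l) = 4*l*(40 + l) (m(l) = 2*((l + l)*(l + 40)) = 2*((2*l)*(40 + l)) = 2*(2*l*(40 + l)) = 4*l*(40 + l))
u(K) = 16728 - 164*K (u(K) = -164*(-102 + K) = 16728 - 164*K)
m(106) - u(44) = 4*106*(40 + 106) - (16728 - 164*44) = 4*106*146 - (16728 - 7216) = 61904 - 1*9512 = 61904 - 9512 = 52392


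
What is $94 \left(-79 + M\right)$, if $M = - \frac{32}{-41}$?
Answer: $- \frac{301458}{41} \approx -7352.6$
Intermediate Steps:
$M = \frac{32}{41}$ ($M = \left(-32\right) \left(- \frac{1}{41}\right) = \frac{32}{41} \approx 0.78049$)
$94 \left(-79 + M\right) = 94 \left(-79 + \frac{32}{41}\right) = 94 \left(- \frac{3207}{41}\right) = - \frac{301458}{41}$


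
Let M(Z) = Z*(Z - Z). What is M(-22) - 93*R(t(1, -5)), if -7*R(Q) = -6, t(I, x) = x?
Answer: -558/7 ≈ -79.714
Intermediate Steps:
M(Z) = 0 (M(Z) = Z*0 = 0)
R(Q) = 6/7 (R(Q) = -⅐*(-6) = 6/7)
M(-22) - 93*R(t(1, -5)) = 0 - 93*6/7 = 0 - 558/7 = -558/7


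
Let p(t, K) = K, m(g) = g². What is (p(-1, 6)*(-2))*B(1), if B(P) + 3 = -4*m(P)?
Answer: 84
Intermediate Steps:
B(P) = -3 - 4*P²
(p(-1, 6)*(-2))*B(1) = (6*(-2))*(-3 - 4*1²) = -12*(-3 - 4*1) = -12*(-3 - 4) = -12*(-7) = 84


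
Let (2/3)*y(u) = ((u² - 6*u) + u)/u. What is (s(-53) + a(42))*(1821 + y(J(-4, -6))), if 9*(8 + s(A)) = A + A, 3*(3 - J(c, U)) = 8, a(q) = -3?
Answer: -371870/9 ≈ -41319.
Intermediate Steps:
J(c, U) = ⅓ (J(c, U) = 3 - ⅓*8 = 3 - 8/3 = ⅓)
s(A) = -8 + 2*A/9 (s(A) = -8 + (A + A)/9 = -8 + (2*A)/9 = -8 + 2*A/9)
y(u) = 3*(u² - 5*u)/(2*u) (y(u) = 3*(((u² - 6*u) + u)/u)/2 = 3*((u² - 5*u)/u)/2 = 3*(u² - 5*u)/(2*u))
(s(-53) + a(42))*(1821 + y(J(-4, -6))) = ((-8 + (2/9)*(-53)) - 3)*(1821 + (-15/2 + (3/2)*(⅓))) = ((-8 - 106/9) - 3)*(1821 + (-15/2 + ½)) = (-178/9 - 3)*(1821 - 7) = -205/9*1814 = -371870/9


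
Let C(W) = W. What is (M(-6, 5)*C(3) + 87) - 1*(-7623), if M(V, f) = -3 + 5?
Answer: 7716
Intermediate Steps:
M(V, f) = 2
(M(-6, 5)*C(3) + 87) - 1*(-7623) = (2*3 + 87) - 1*(-7623) = (6 + 87) + 7623 = 93 + 7623 = 7716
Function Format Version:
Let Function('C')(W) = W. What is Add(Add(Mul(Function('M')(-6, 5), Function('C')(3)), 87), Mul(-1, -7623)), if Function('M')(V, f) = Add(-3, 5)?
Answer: 7716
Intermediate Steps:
Function('M')(V, f) = 2
Add(Add(Mul(Function('M')(-6, 5), Function('C')(3)), 87), Mul(-1, -7623)) = Add(Add(Mul(2, 3), 87), Mul(-1, -7623)) = Add(Add(6, 87), 7623) = Add(93, 7623) = 7716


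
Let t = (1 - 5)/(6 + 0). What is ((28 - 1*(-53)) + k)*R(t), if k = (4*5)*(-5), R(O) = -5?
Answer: 95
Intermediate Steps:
t = -⅔ (t = -4/6 = -4*⅙ = -⅔ ≈ -0.66667)
k = -100 (k = 20*(-5) = -100)
((28 - 1*(-53)) + k)*R(t) = ((28 - 1*(-53)) - 100)*(-5) = ((28 + 53) - 100)*(-5) = (81 - 100)*(-5) = -19*(-5) = 95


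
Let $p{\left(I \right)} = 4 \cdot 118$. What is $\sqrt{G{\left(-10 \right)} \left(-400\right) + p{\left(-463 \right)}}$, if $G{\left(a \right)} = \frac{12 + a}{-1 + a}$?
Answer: $\frac{2 \sqrt{16478}}{11} \approx 23.339$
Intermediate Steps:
$p{\left(I \right)} = 472$
$G{\left(a \right)} = \frac{12 + a}{-1 + a}$
$\sqrt{G{\left(-10 \right)} \left(-400\right) + p{\left(-463 \right)}} = \sqrt{\frac{12 - 10}{-1 - 10} \left(-400\right) + 472} = \sqrt{\frac{1}{-11} \cdot 2 \left(-400\right) + 472} = \sqrt{\left(- \frac{1}{11}\right) 2 \left(-400\right) + 472} = \sqrt{\left(- \frac{2}{11}\right) \left(-400\right) + 472} = \sqrt{\frac{800}{11} + 472} = \sqrt{\frac{5992}{11}} = \frac{2 \sqrt{16478}}{11}$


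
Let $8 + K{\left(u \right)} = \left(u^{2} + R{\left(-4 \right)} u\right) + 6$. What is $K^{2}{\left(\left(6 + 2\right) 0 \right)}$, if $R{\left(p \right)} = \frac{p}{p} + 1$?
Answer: $4$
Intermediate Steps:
$R{\left(p \right)} = 2$ ($R{\left(p \right)} = 1 + 1 = 2$)
$K{\left(u \right)} = -2 + u^{2} + 2 u$ ($K{\left(u \right)} = -8 + \left(\left(u^{2} + 2 u\right) + 6\right) = -8 + \left(6 + u^{2} + 2 u\right) = -2 + u^{2} + 2 u$)
$K^{2}{\left(\left(6 + 2\right) 0 \right)} = \left(-2 + \left(\left(6 + 2\right) 0\right)^{2} + 2 \left(6 + 2\right) 0\right)^{2} = \left(-2 + \left(8 \cdot 0\right)^{2} + 2 \cdot 8 \cdot 0\right)^{2} = \left(-2 + 0^{2} + 2 \cdot 0\right)^{2} = \left(-2 + 0 + 0\right)^{2} = \left(-2\right)^{2} = 4$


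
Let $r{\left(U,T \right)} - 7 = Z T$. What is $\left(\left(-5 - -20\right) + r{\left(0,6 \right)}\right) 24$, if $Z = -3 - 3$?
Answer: $-336$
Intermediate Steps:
$Z = -6$
$r{\left(U,T \right)} = 7 - 6 T$
$\left(\left(-5 - -20\right) + r{\left(0,6 \right)}\right) 24 = \left(\left(-5 - -20\right) + \left(7 - 36\right)\right) 24 = \left(\left(-5 + 20\right) + \left(7 - 36\right)\right) 24 = \left(15 - 29\right) 24 = \left(-14\right) 24 = -336$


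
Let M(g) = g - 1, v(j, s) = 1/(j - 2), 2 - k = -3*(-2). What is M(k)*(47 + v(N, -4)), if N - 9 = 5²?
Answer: -7525/32 ≈ -235.16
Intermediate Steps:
N = 34 (N = 9 + 5² = 9 + 25 = 34)
k = -4 (k = 2 - (-3)*(-2) = 2 - 1*6 = 2 - 6 = -4)
v(j, s) = 1/(-2 + j)
M(g) = -1 + g
M(k)*(47 + v(N, -4)) = (-1 - 4)*(47 + 1/(-2 + 34)) = -5*(47 + 1/32) = -5*1505/32 = -7525/32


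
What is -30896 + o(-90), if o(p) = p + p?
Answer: -31076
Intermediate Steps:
o(p) = 2*p
-30896 + o(-90) = -30896 + 2*(-90) = -30896 - 180 = -31076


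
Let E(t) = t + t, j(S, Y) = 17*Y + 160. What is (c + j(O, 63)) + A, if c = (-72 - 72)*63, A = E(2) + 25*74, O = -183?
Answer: -5987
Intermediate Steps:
j(S, Y) = 160 + 17*Y
E(t) = 2*t
A = 1854 (A = 2*2 + 25*74 = 4 + 1850 = 1854)
c = -9072 (c = -144*63 = -9072)
(c + j(O, 63)) + A = (-9072 + (160 + 17*63)) + 1854 = (-9072 + (160 + 1071)) + 1854 = (-9072 + 1231) + 1854 = -7841 + 1854 = -5987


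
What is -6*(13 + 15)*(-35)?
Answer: 5880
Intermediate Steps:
-6*(13 + 15)*(-35) = -6*28*(-35) = -168*(-35) = 5880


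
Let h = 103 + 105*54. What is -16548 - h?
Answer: -22321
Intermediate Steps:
h = 5773 (h = 103 + 5670 = 5773)
-16548 - h = -16548 - 1*5773 = -16548 - 5773 = -22321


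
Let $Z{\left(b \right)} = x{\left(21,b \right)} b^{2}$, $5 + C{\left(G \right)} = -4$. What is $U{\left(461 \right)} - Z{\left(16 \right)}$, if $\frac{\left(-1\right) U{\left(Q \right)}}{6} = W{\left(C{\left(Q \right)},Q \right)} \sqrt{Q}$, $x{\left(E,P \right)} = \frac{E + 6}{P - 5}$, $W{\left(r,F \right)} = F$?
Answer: $- \frac{6912}{11} - 2766 \sqrt{461} \approx -60017.0$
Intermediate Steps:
$C{\left(G \right)} = -9$ ($C{\left(G \right)} = -5 - 4 = -9$)
$x{\left(E,P \right)} = \frac{6 + E}{-5 + P}$
$U{\left(Q \right)} = - 6 Q^{\frac{3}{2}}$ ($U{\left(Q \right)} = - 6 Q \sqrt{Q} = - 6 Q^{\frac{3}{2}}$)
$Z{\left(b \right)} = \frac{27 b^{2}}{-5 + b}$ ($Z{\left(b \right)} = \frac{6 + 21}{-5 + b} b^{2} = \frac{1}{-5 + b} 27 b^{2} = \frac{27}{-5 + b} b^{2} = \frac{27 b^{2}}{-5 + b}$)
$U{\left(461 \right)} - Z{\left(16 \right)} = - 6 \cdot 461^{\frac{3}{2}} - \frac{27 \cdot 16^{2}}{-5 + 16} = - 6 \cdot 461 \sqrt{461} - 27 \cdot 256 \cdot \frac{1}{11} = - 2766 \sqrt{461} - 27 \cdot 256 \cdot \frac{1}{11} = - 2766 \sqrt{461} - \frac{6912}{11} = - \frac{6912}{11} - 2766 \sqrt{461}$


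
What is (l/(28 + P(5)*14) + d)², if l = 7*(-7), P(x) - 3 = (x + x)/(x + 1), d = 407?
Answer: 264355081/1600 ≈ 1.6522e+5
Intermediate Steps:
P(x) = 3 + 2*x/(1 + x) (P(x) = 3 + (x + x)/(x + 1) = 3 + (2*x)/(1 + x) = 3 + 2*x/(1 + x))
l = -49
(l/(28 + P(5)*14) + d)² = (-49/(28 + ((3 + 5*5)/(1 + 5))*14) + 407)² = (-49/(28 + ((3 + 25)/6)*14) + 407)² = (-49/(28 + ((⅙)*28)*14) + 407)² = (-49/(28 + (14/3)*14) + 407)² = (-49/(28 + 196/3) + 407)² = (-49/280/3 + 407)² = (-49*3/280 + 407)² = (-21/40 + 407)² = (16259/40)² = 264355081/1600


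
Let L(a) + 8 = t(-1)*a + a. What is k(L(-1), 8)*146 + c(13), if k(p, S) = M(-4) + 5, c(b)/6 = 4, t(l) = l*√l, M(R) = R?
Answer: 170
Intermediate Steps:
t(l) = l^(3/2)
c(b) = 24 (c(b) = 6*4 = 24)
L(a) = -8 + a - I*a (L(a) = -8 + ((-1)^(3/2)*a + a) = -8 + ((-I)*a + a) = -8 + (-I*a + a) = -8 + (a - I*a) = -8 + a - I*a)
k(p, S) = 1 (k(p, S) = -4 + 5 = 1)
k(L(-1), 8)*146 + c(13) = 1*146 + 24 = 146 + 24 = 170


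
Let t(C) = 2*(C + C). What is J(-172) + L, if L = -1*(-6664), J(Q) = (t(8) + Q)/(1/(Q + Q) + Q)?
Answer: 394350376/59169 ≈ 6664.8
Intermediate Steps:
t(C) = 4*C (t(C) = 2*(2*C) = 4*C)
J(Q) = (32 + Q)/(Q + 1/(2*Q)) (J(Q) = (4*8 + Q)/(1/(Q + Q) + Q) = (32 + Q)/(1/(2*Q) + Q) = (32 + Q)/(Q + 1/(2*Q)))
L = 6664
J(-172) + L = 2*(-172)*(32 - 172)/(1 + 2*(-172)**2) + 6664 = 2*(-172)*(-140)/(1 + 2*29584) + 6664 = 2*(-172)*(-140)/(1 + 59168) + 6664 = 2*(-172)*(-140)/59169 + 6664 = 2*(-172)*(1/59169)*(-140) + 6664 = 48160/59169 + 6664 = 394350376/59169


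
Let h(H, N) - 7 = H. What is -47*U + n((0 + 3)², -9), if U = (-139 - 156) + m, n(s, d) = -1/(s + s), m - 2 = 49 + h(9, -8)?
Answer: 192887/18 ≈ 10716.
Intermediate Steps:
h(H, N) = 7 + H
m = 67 (m = 2 + (49 + (7 + 9)) = 2 + (49 + 16) = 2 + 65 = 67)
n(s, d) = -1/(2*s)
U = -228 (U = (-139 - 156) + 67 = -295 + 67 = -228)
-47*U + n((0 + 3)², -9) = -47*(-228) - 1/(2*(0 + 3)²) = 10716 - 1/(2*(3²)) = 10716 - ½/9 = 10716 - ½*⅑ = 10716 - 1/18 = 192887/18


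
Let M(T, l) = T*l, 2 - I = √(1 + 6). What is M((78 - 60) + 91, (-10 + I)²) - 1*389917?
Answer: -382178 + 1744*√7 ≈ -3.7756e+5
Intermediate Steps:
I = 2 - √7 (I = 2 - √(1 + 6) = 2 - √7 ≈ -0.64575)
M((78 - 60) + 91, (-10 + I)²) - 1*389917 = ((78 - 60) + 91)*(-10 + (2 - √7))² - 1*389917 = (18 + 91)*(-8 - √7)² - 389917 = 109*(-8 - √7)² - 389917 = -389917 + 109*(-8 - √7)²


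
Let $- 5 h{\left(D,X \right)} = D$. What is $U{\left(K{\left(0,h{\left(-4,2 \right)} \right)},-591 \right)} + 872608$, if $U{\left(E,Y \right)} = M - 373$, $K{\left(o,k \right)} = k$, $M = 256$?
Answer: $872491$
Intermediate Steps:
$h{\left(D,X \right)} = - \frac{D}{5}$
$U{\left(E,Y \right)} = -117$ ($U{\left(E,Y \right)} = 256 - 373 = -117$)
$U{\left(K{\left(0,h{\left(-4,2 \right)} \right)},-591 \right)} + 872608 = -117 + 872608 = 872491$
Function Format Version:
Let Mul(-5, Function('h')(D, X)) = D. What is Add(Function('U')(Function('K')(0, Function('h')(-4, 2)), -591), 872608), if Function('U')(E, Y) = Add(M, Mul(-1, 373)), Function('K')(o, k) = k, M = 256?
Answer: 872491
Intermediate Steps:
Function('h')(D, X) = Mul(Rational(-1, 5), D)
Function('U')(E, Y) = -117 (Function('U')(E, Y) = Add(256, Mul(-1, 373)) = Add(256, -373) = -117)
Add(Function('U')(Function('K')(0, Function('h')(-4, 2)), -591), 872608) = Add(-117, 872608) = 872491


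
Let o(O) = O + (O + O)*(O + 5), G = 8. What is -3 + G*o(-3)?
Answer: -123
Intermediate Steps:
o(O) = O + 2*O*(5 + O) (o(O) = O + (2*O)*(5 + O) = O + 2*O*(5 + O))
-3 + G*o(-3) = -3 + 8*(-3*(11 + 2*(-3))) = -3 + 8*(-3*(11 - 6)) = -3 + 8*(-3*5) = -3 + 8*(-15) = -3 - 120 = -123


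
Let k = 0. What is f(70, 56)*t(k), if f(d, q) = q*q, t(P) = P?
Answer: 0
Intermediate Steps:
f(d, q) = q²
f(70, 56)*t(k) = 56²*0 = 3136*0 = 0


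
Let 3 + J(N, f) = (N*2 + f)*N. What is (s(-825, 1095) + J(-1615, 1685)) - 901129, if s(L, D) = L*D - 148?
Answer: 690520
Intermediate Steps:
J(N, f) = -3 + N*(f + 2*N) (J(N, f) = -3 + (N*2 + f)*N = -3 + (2*N + f)*N = -3 + (f + 2*N)*N = -3 + N*(f + 2*N))
s(L, D) = -148 + D*L (s(L, D) = D*L - 148 = -148 + D*L)
(s(-825, 1095) + J(-1615, 1685)) - 901129 = ((-148 + 1095*(-825)) + (-3 + 2*(-1615)² - 1615*1685)) - 901129 = ((-148 - 903375) + (-3 + 2*2608225 - 2721275)) - 901129 = (-903523 + (-3 + 5216450 - 2721275)) - 901129 = (-903523 + 2495172) - 901129 = 1591649 - 901129 = 690520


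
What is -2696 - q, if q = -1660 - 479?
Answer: -557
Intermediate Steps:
q = -2139
-2696 - q = -2696 - 1*(-2139) = -2696 + 2139 = -557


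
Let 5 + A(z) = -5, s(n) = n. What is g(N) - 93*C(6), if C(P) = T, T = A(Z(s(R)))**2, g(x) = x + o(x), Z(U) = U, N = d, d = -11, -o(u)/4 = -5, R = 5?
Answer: -9291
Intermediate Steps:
o(u) = 20 (o(u) = -4*(-5) = 20)
N = -11
g(x) = 20 + x (g(x) = x + 20 = 20 + x)
A(z) = -10 (A(z) = -5 - 5 = -10)
T = 100 (T = (-10)**2 = 100)
C(P) = 100
g(N) - 93*C(6) = (20 - 11) - 93*100 = 9 - 9300 = -9291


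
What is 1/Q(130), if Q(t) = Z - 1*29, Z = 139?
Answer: 1/110 ≈ 0.0090909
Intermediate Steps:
Q(t) = 110 (Q(t) = 139 - 1*29 = 139 - 29 = 110)
1/Q(130) = 1/110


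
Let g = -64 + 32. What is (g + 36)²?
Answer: 16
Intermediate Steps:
g = -32
(g + 36)² = (-32 + 36)² = 4² = 16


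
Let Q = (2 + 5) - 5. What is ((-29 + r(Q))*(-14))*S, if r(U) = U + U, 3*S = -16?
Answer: -5600/3 ≈ -1866.7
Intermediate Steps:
S = -16/3 (S = (1/3)*(-16) = -16/3 ≈ -5.3333)
Q = 2 (Q = 7 - 5 = 2)
r(U) = 2*U
((-29 + r(Q))*(-14))*S = ((-29 + 2*2)*(-14))*(-16/3) = ((-29 + 4)*(-14))*(-16/3) = -25*(-14)*(-16/3) = 350*(-16/3) = -5600/3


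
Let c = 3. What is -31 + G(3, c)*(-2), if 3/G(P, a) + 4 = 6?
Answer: -34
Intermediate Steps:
G(P, a) = 3/2 (G(P, a) = 3/(-4 + 6) = 3/2)
-31 + G(3, c)*(-2) = -31 + (3/2)*(-2) = -31 - 3 = -34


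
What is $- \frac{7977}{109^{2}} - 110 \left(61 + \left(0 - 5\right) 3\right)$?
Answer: $- \frac{60125837}{11881} \approx -5060.7$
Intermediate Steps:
$- \frac{7977}{109^{2}} - 110 \left(61 + \left(0 - 5\right) 3\right) = - \frac{7977}{11881} - 110 \left(61 - 15\right) = \left(-7977\right) \frac{1}{11881} - 110 \left(61 - 15\right) = - \frac{7977}{11881} - 110 \cdot 46 = - \frac{7977}{11881} - 5060 = - \frac{60125837}{11881}$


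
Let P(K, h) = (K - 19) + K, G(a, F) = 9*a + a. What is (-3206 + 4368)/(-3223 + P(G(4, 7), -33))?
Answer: -581/1581 ≈ -0.36749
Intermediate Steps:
G(a, F) = 10*a
P(K, h) = -19 + 2*K (P(K, h) = (-19 + K) + K = -19 + 2*K)
(-3206 + 4368)/(-3223 + P(G(4, 7), -33)) = (-3206 + 4368)/(-3223 + (-19 + 2*(10*4))) = 1162/(-3223 + (-19 + 2*40)) = 1162/(-3223 + (-19 + 80)) = 1162/(-3223 + 61) = 1162/(-3162) = 1162*(-1/3162) = -581/1581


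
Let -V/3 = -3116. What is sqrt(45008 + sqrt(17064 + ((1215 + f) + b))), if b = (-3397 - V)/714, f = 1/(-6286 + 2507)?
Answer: sqrt(327672445354567488 + 2698206*sqrt(132946932609431430))/2698206 ≈ 212.47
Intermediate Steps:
V = 9348 (V = -3*(-3116) = 9348)
f = -1/3779 (f = 1/(-3779) = -1/3779 ≈ -0.00026462)
b = -12745/714 (b = (-3397 - 1*9348)/714 = (-3397 - 9348)*(1/714) = -12745*1/714 = -12745/714 ≈ -17.850)
sqrt(45008 + sqrt(17064 + ((1215 + f) + b))) = sqrt(45008 + sqrt(17064 + ((1215 - 1/3779) - 12745/714))) = sqrt(45008 + sqrt(17064 + (4591484/3779 - 12745/714))) = sqrt(45008 + sqrt(17064 + 3230156221/2698206)) = sqrt(45008 + sqrt(49272343405/2698206)) = sqrt(45008 + sqrt(132946932609431430)/2698206)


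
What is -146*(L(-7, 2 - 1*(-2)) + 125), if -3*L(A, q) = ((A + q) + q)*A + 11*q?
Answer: -49348/3 ≈ -16449.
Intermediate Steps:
L(A, q) = -11*q/3 - A*(A + 2*q)/3 (L(A, q) = -(((A + q) + q)*A + 11*q)/3 = -((A + 2*q)*A + 11*q)/3 = -(A*(A + 2*q) + 11*q)/3 = -(11*q + A*(A + 2*q))/3 = -11*q/3 - A*(A + 2*q)/3)
-146*(L(-7, 2 - 1*(-2)) + 125) = -146*((-11*(2 - 1*(-2))/3 - ⅓*(-7)² - ⅔*(-7)*(2 - 1*(-2))) + 125) = -146*((-11*(2 + 2)/3 - ⅓*49 - ⅔*(-7)*(2 + 2)) + 125) = -146*((-11/3*4 - 49/3 - ⅔*(-7)*4) + 125) = -146*((-44/3 - 49/3 + 56/3) + 125) = -146*(-37/3 + 125) = -146*338/3 = -49348/3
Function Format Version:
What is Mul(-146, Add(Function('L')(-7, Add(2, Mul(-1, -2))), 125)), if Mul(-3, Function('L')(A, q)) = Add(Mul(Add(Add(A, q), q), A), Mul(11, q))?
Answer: Rational(-49348, 3) ≈ -16449.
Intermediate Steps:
Function('L')(A, q) = Add(Mul(Rational(-11, 3), q), Mul(Rational(-1, 3), A, Add(A, Mul(2, q)))) (Function('L')(A, q) = Mul(Rational(-1, 3), Add(Mul(Add(Add(A, q), q), A), Mul(11, q))) = Mul(Rational(-1, 3), Add(Mul(Add(A, Mul(2, q)), A), Mul(11, q))) = Mul(Rational(-1, 3), Add(Mul(A, Add(A, Mul(2, q))), Mul(11, q))) = Mul(Rational(-1, 3), Add(Mul(11, q), Mul(A, Add(A, Mul(2, q))))) = Add(Mul(Rational(-11, 3), q), Mul(Rational(-1, 3), A, Add(A, Mul(2, q)))))
Mul(-146, Add(Function('L')(-7, Add(2, Mul(-1, -2))), 125)) = Mul(-146, Add(Add(Mul(Rational(-11, 3), Add(2, Mul(-1, -2))), Mul(Rational(-1, 3), Pow(-7, 2)), Mul(Rational(-2, 3), -7, Add(2, Mul(-1, -2)))), 125)) = Mul(-146, Add(Add(Mul(Rational(-11, 3), Add(2, 2)), Mul(Rational(-1, 3), 49), Mul(Rational(-2, 3), -7, Add(2, 2))), 125)) = Mul(-146, Add(Add(Mul(Rational(-11, 3), 4), Rational(-49, 3), Mul(Rational(-2, 3), -7, 4)), 125)) = Mul(-146, Add(Add(Rational(-44, 3), Rational(-49, 3), Rational(56, 3)), 125)) = Mul(-146, Add(Rational(-37, 3), 125)) = Mul(-146, Rational(338, 3)) = Rational(-49348, 3)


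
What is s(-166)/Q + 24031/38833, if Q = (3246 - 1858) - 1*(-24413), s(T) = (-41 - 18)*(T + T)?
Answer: 1380684635/1001930233 ≈ 1.3780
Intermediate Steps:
s(T) = -118*T
Q = 25801 (Q = 1388 + 24413 = 25801)
s(-166)/Q + 24031/38833 = -118*(-166)/25801 + 24031/38833 = 19588*(1/25801) + 24031*(1/38833) = 19588/25801 + 24031/38833 = 1380684635/1001930233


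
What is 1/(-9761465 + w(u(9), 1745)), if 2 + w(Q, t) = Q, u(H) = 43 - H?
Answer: -1/9761433 ≈ -1.0244e-7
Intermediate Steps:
w(Q, t) = -2 + Q
1/(-9761465 + w(u(9), 1745)) = 1/(-9761465 + (-2 + (43 - 1*9))) = 1/(-9761465 + (-2 + (43 - 9))) = 1/(-9761465 + (-2 + 34)) = 1/(-9761465 + 32) = 1/(-9761433) = -1/9761433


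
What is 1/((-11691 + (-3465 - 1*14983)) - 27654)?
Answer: -1/57793 ≈ -1.7303e-5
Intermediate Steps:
1/((-11691 + (-3465 - 1*14983)) - 27654) = 1/((-11691 + (-3465 - 14983)) - 27654) = 1/((-11691 - 18448) - 27654) = 1/(-30139 - 27654) = 1/(-57793) = -1/57793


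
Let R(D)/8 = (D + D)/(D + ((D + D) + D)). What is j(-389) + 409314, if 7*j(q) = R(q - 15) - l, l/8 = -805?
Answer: 2871642/7 ≈ 4.1023e+5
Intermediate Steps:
l = -6440 (l = 8*(-805) = -6440)
R(D) = 4 (R(D) = 8*((D + D)/(D + ((D + D) + D))) = 8*((2*D)/(D + (2*D + D))) = 8*((2*D)/(D + 3*D)) = 8*((2*D)/((4*D))) = 8*((2*D)*(1/(4*D))) = 8*(½) = 4)
j(q) = 6444/7 (j(q) = (4 - 1*(-6440))/7 = (4 + 6440)/7 = (⅐)*6444 = 6444/7)
j(-389) + 409314 = 6444/7 + 409314 = 2871642/7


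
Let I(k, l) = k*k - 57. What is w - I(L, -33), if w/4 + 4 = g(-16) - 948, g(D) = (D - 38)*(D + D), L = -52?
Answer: 457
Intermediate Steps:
g(D) = 2*D*(-38 + D) (g(D) = (-38 + D)*(2*D) = 2*D*(-38 + D))
I(k, l) = -57 + k² (I(k, l) = k² - 57 = -57 + k²)
w = 3104 (w = -16 + 4*(2*(-16)*(-38 - 16) - 948) = -16 + 4*(2*(-16)*(-54) - 948) = -16 + 4*(1728 - 948) = -16 + 4*780 = -16 + 3120 = 3104)
w - I(L, -33) = 3104 - (-57 + (-52)²) = 3104 - (-57 + 2704) = 3104 - 1*2647 = 3104 - 2647 = 457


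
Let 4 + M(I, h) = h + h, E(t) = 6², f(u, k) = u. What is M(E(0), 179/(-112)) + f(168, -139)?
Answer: 9005/56 ≈ 160.80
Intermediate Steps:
E(t) = 36
M(I, h) = -4 + 2*h (M(I, h) = -4 + (h + h) = -4 + 2*h)
M(E(0), 179/(-112)) + f(168, -139) = (-4 + 2*(179/(-112))) + 168 = (-4 + 2*(179*(-1/112))) + 168 = (-4 + 2*(-179/112)) + 168 = (-4 - 179/56) + 168 = -403/56 + 168 = 9005/56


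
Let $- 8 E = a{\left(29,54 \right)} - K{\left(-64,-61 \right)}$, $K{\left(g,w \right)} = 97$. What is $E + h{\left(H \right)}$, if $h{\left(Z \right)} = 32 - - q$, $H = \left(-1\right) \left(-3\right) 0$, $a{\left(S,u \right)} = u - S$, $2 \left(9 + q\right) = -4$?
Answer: $30$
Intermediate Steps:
$q = -11$ ($q = -9 + \frac{1}{2} \left(-4\right) = -9 - 2 = -11$)
$H = 0$ ($H = 3 \cdot 0 = 0$)
$h{\left(Z \right)} = 21$ ($h{\left(Z \right)} = 32 - \left(-1\right) \left(-11\right) = 32 - 11 = 21$)
$E = 9$ ($E = - \frac{\left(54 - 29\right) - 97}{8} = - \frac{25 - 97}{8} = \left(- \frac{1}{8}\right) \left(-72\right) = 9$)
$E + h{\left(H \right)} = 9 + 21 = 30$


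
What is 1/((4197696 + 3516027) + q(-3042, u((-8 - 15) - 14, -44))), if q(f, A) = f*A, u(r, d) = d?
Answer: 1/7847571 ≈ 1.2743e-7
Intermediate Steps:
q(f, A) = A*f
1/((4197696 + 3516027) + q(-3042, u((-8 - 15) - 14, -44))) = 1/((4197696 + 3516027) - 44*(-3042)) = 1/(7713723 + 133848) = 1/7847571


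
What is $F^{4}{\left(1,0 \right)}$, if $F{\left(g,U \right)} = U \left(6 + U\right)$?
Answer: $0$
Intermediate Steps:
$F^{4}{\left(1,0 \right)} = \left(0 \left(6 + 0\right)\right)^{4} = \left(0 \cdot 6\right)^{4} = 0^{4} = 0$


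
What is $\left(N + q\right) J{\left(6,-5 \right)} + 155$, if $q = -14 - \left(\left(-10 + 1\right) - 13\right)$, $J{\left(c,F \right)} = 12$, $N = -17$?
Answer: $47$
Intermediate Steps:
$q = 8$ ($q = -14 - \left(-9 - 13\right) = -14 - -22 = -14 + 22 = 8$)
$\left(N + q\right) J{\left(6,-5 \right)} + 155 = \left(-17 + 8\right) 12 + 155 = \left(-9\right) 12 + 155 = -108 + 155 = 47$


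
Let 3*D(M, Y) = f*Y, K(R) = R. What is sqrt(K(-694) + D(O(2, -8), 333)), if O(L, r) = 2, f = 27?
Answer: 7*sqrt(47) ≈ 47.990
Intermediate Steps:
D(M, Y) = 9*Y (D(M, Y) = (27*Y)/3 = 9*Y)
sqrt(K(-694) + D(O(2, -8), 333)) = sqrt(-694 + 9*333) = sqrt(-694 + 2997) = sqrt(2303) = 7*sqrt(47)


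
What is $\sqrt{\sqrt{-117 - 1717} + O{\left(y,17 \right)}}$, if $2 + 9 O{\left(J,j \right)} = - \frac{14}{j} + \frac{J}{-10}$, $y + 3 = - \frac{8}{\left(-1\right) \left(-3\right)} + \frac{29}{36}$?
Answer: $\frac{\sqrt{-97274 + 374544 i \sqrt{1834}}}{612} \approx 4.6134 + 4.6414 i$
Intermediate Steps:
$y = - \frac{175}{36}$ ($y = -3 + \left(- \frac{8}{\left(-1\right) \left(-3\right)} + \frac{29}{36}\right) = -3 + \left(- \frac{8}{3} + 29 \cdot \frac{1}{36}\right) = -3 + \left(\left(-8\right) \frac{1}{3} + \frac{29}{36}\right) = -3 + \left(- \frac{8}{3} + \frac{29}{36}\right) = -3 - \frac{67}{36} = - \frac{175}{36} \approx -4.8611$)
$O{\left(J,j \right)} = - \frac{2}{9} - \frac{14}{9 j} - \frac{J}{90}$ ($O{\left(J,j \right)} = - \frac{2}{9} + \frac{- \frac{14}{j} + \frac{J}{-10}}{9} = - \frac{2}{9} + \frac{- \frac{14}{j} + J \left(- \frac{1}{10}\right)}{9} = - \frac{2}{9} + \frac{- \frac{14}{j} - \frac{J}{10}}{9} = - \frac{2}{9} - \left(\frac{J}{90} + \frac{14}{9 j}\right) = - \frac{2}{9} - \frac{14}{9 j} - \frac{J}{90}$)
$\sqrt{\sqrt{-117 - 1717} + O{\left(y,17 \right)}} = \sqrt{\sqrt{-117 - 1717} + \frac{-140 - 17 \left(20 - \frac{175}{36}\right)}{90 \cdot 17}} = \sqrt{\sqrt{-1834} + \frac{1}{90} \cdot \frac{1}{17} \left(-140 - 17 \cdot \frac{545}{36}\right)} = \sqrt{i \sqrt{1834} + \frac{1}{90} \cdot \frac{1}{17} \left(-140 - \frac{9265}{36}\right)} = \sqrt{i \sqrt{1834} + \frac{1}{90} \cdot \frac{1}{17} \left(- \frac{14305}{36}\right)} = \sqrt{i \sqrt{1834} - \frac{2861}{11016}} = \sqrt{- \frac{2861}{11016} + i \sqrt{1834}}$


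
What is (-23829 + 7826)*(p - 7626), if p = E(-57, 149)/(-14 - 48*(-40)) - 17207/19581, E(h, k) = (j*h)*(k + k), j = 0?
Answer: 2389918633739/19581 ≈ 1.2205e+8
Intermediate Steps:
E(h, k) = 0 (E(h, k) = (0*h)*(k + k) = 0*(2*k) = 0)
p = -17207/19581 (p = 0/(-14 - 48*(-40)) - 17207/19581 = 0/(-14 + 1920) - 17207*1/19581 = 0/1906 - 17207/19581 = 0*(1/1906) - 17207/19581 = 0 - 17207/19581 = -17207/19581 ≈ -0.87876)
(-23829 + 7826)*(p - 7626) = (-23829 + 7826)*(-17207/19581 - 7626) = -16003*(-149341913/19581) = 2389918633739/19581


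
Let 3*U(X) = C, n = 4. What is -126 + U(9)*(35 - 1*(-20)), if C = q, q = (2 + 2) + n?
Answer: 62/3 ≈ 20.667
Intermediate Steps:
q = 8 (q = (2 + 2) + 4 = 4 + 4 = 8)
C = 8
U(X) = 8/3 (U(X) = (⅓)*8 = 8/3)
-126 + U(9)*(35 - 1*(-20)) = -126 + 8*(35 - 1*(-20))/3 = -126 + 8*(35 + 20)/3 = -126 + (8/3)*55 = -126 + 440/3 = 62/3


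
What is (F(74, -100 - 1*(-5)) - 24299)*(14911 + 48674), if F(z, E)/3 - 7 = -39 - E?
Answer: -1533034350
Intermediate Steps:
F(z, E) = -96 - 3*E (F(z, E) = 21 + 3*(-39 - E) = 21 + (-117 - 3*E) = -96 - 3*E)
(F(74, -100 - 1*(-5)) - 24299)*(14911 + 48674) = ((-96 - 3*(-100 - 1*(-5))) - 24299)*(14911 + 48674) = ((-96 - 3*(-100 + 5)) - 24299)*63585 = ((-96 - 3*(-95)) - 24299)*63585 = ((-96 + 285) - 24299)*63585 = (189 - 24299)*63585 = -24110*63585 = -1533034350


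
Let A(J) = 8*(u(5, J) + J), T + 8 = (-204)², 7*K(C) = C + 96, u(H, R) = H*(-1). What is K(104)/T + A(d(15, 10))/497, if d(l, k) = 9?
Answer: 168207/2584897 ≈ 0.065073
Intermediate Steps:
u(H, R) = -H
K(C) = 96/7 + C/7 (K(C) = (C + 96)/7 = (96 + C)/7 = 96/7 + C/7)
T = 41608 (T = -8 + (-204)² = -8 + 41616 = 41608)
A(J) = -40 + 8*J (A(J) = 8*(-1*5 + J) = 8*(-5 + J) = -40 + 8*J)
K(104)/T + A(d(15, 10))/497 = (96/7 + (⅐)*104)/41608 + (-40 + 8*9)/497 = (96/7 + 104/7)*(1/41608) + (-40 + 72)*(1/497) = (200/7)*(1/41608) + 32*(1/497) = 25/36407 + 32/497 = 168207/2584897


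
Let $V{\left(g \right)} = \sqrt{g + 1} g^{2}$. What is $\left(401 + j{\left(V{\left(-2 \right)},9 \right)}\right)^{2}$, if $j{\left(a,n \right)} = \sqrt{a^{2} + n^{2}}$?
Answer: $\left(401 + \sqrt{65}\right)^{2} \approx 1.6733 \cdot 10^{5}$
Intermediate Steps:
$V{\left(g \right)} = g^{2} \sqrt{1 + g}$ ($V{\left(g \right)} = \sqrt{1 + g} g^{2} = g^{2} \sqrt{1 + g}$)
$\left(401 + j{\left(V{\left(-2 \right)},9 \right)}\right)^{2} = \left(401 + \sqrt{\left(\left(-2\right)^{2} \sqrt{1 - 2}\right)^{2} + 9^{2}}\right)^{2} = \left(401 + \sqrt{\left(4 \sqrt{-1}\right)^{2} + 81}\right)^{2} = \left(401 + \sqrt{\left(4 i\right)^{2} + 81}\right)^{2} = \left(401 + \sqrt{-16 + 81}\right)^{2} = \left(401 + \sqrt{65}\right)^{2}$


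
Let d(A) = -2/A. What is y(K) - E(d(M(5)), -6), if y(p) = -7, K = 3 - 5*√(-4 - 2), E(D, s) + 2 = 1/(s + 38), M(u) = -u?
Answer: -161/32 ≈ -5.0313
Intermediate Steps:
E(D, s) = -2 + 1/(38 + s) (E(D, s) = -2 + 1/(s + 38) = -2 + 1/(38 + s))
K = 3 - 5*I*√6 ≈ 3.0 - 12.247*I
y(K) - E(d(M(5)), -6) = -7 - (-75 - 2*(-6))/(38 - 6) = -7 - (-75 + 12)/32 = -7 - (-63)/32 = -7 - 1*(-63/32) = -7 + 63/32 = -161/32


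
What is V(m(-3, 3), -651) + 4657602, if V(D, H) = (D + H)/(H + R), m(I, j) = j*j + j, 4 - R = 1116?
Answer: 8211352965/1763 ≈ 4.6576e+6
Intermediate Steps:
R = -1112 (R = 4 - 1*1116 = 4 - 1116 = -1112)
m(I, j) = j + j² (m(I, j) = j² + j = j + j²)
V(D, H) = (D + H)/(-1112 + H) (V(D, H) = (D + H)/(H - 1112) = (D + H)/(-1112 + H))
V(m(-3, 3), -651) + 4657602 = (3*(1 + 3) - 651)/(-1112 - 651) + 4657602 = (3*4 - 651)/(-1763) + 4657602 = -(12 - 651)/1763 + 4657602 = -1/1763*(-639) + 4657602 = 639/1763 + 4657602 = 8211352965/1763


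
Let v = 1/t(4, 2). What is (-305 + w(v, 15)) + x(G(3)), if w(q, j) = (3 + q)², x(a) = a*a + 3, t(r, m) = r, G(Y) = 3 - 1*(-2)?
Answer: -4263/16 ≈ -266.44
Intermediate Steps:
G(Y) = 5 (G(Y) = 3 + 2 = 5)
x(a) = 3 + a² (x(a) = a² + 3 = 3 + a²)
v = ¼ (v = 1/4 = ¼ ≈ 0.25000)
(-305 + w(v, 15)) + x(G(3)) = (-305 + (3 + ¼)²) + (3 + 5²) = (-305 + (13/4)²) + (3 + 25) = (-305 + 169/16) + 28 = -4711/16 + 28 = -4263/16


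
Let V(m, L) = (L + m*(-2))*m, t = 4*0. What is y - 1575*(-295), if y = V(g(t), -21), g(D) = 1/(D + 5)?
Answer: 11615518/25 ≈ 4.6462e+5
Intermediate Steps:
t = 0
g(D) = 1/(5 + D)
V(m, L) = m*(L - 2*m) (V(m, L) = (L - 2*m)*m = m*(L - 2*m))
y = -107/25 (y = (-21 - 2/(5 + 0))/(5 + 0) = (-21 - 2/5)/5 = (-21 - 2*⅕)/5 = (-21 - ⅖)/5 = (⅕)*(-107/5) = -107/25 ≈ -4.2800)
y - 1575*(-295) = -107/25 - 1575*(-295) = -107/25 + 464625 = 11615518/25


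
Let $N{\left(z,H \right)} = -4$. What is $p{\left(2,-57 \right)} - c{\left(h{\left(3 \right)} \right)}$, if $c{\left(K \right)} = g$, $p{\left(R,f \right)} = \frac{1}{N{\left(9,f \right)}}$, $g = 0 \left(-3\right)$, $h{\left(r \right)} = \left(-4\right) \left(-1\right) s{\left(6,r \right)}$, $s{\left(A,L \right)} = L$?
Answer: $- \frac{1}{4} \approx -0.25$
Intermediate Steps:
$h{\left(r \right)} = 4 r$ ($h{\left(r \right)} = \left(-4\right) \left(-1\right) r = 4 r$)
$g = 0$
$p{\left(R,f \right)} = - \frac{1}{4}$ ($p{\left(R,f \right)} = \frac{1}{-4} = - \frac{1}{4}$)
$c{\left(K \right)} = 0$
$p{\left(2,-57 \right)} - c{\left(h{\left(3 \right)} \right)} = - \frac{1}{4} - 0 = - \frac{1}{4} + 0 = - \frac{1}{4}$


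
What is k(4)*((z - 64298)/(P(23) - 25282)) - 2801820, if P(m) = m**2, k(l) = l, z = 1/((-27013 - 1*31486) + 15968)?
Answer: -2949660662881304/1052769843 ≈ -2.8018e+6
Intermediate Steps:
z = -1/42531 (z = 1/((-27013 - 31486) + 15968) = 1/(-58499 + 15968) = 1/(-42531) = -1/42531 ≈ -2.3512e-5)
k(4)*((z - 64298)/(P(23) - 25282)) - 2801820 = 4*((-1/42531 - 64298)/(23**2 - 25282)) - 2801820 = 4*(-2734658239/(42531*(529 - 25282))) - 2801820 = 4*(-2734658239/42531/(-24753)) - 2801820 = 4*(-2734658239/42531*(-1/24753)) - 2801820 = 4*(2734658239/1052769843) - 2801820 = 10938632956/1052769843 - 2801820 = -2949660662881304/1052769843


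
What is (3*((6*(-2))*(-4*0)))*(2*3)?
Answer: 0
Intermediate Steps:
(3*((6*(-2))*(-4*0)))*(2*3) = (3*(-12*0))*6 = (3*0)*6 = 0*6 = 0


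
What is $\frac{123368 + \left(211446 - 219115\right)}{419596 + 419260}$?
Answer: $\frac{115699}{838856} \approx 0.13792$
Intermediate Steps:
$\frac{123368 + \left(211446 - 219115\right)}{419596 + 419260} = \frac{123368 - 7669}{838856} = 115699 \cdot \frac{1}{838856} = \frac{115699}{838856}$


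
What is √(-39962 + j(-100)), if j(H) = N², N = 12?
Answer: I*√39818 ≈ 199.54*I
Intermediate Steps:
j(H) = 144 (j(H) = 12² = 144)
√(-39962 + j(-100)) = √(-39962 + 144) = √(-39818) = I*√39818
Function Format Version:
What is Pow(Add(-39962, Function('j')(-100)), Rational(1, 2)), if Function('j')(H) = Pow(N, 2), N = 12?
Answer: Mul(I, Pow(39818, Rational(1, 2))) ≈ Mul(199.54, I)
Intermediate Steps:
Function('j')(H) = 144 (Function('j')(H) = Pow(12, 2) = 144)
Pow(Add(-39962, Function('j')(-100)), Rational(1, 2)) = Pow(Add(-39962, 144), Rational(1, 2)) = Pow(-39818, Rational(1, 2)) = Mul(I, Pow(39818, Rational(1, 2)))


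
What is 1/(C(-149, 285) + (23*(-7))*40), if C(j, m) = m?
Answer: -1/6155 ≈ -0.00016247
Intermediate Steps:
1/(C(-149, 285) + (23*(-7))*40) = 1/(285 + (23*(-7))*40) = 1/(285 - 161*40) = 1/(285 - 6440) = 1/(-6155) = -1/6155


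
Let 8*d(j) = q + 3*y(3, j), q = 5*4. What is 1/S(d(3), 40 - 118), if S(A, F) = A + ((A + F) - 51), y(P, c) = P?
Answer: -4/487 ≈ -0.0082135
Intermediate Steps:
q = 20
d(j) = 29/8 (d(j) = (20 + 3*3)/8 = (20 + 9)/8 = (1/8)*29 = 29/8)
S(A, F) = -51 + F + 2*A (S(A, F) = A + (-51 + A + F) = -51 + F + 2*A)
1/S(d(3), 40 - 118) = 1/(-51 + (40 - 118) + 2*(29/8)) = 1/(-51 - 78 + 29/4) = 1/(-487/4) = -4/487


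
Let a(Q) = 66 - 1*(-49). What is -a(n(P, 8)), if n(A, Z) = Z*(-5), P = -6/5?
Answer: -115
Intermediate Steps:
P = -6/5 (P = -6*⅕ = -6/5 ≈ -1.2000)
n(A, Z) = -5*Z
a(Q) = 115 (a(Q) = 66 + 49 = 115)
-a(n(P, 8)) = -1*115 = -115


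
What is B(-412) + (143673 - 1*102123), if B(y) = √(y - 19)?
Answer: 41550 + I*√431 ≈ 41550.0 + 20.761*I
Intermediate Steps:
B(y) = √(-19 + y)
B(-412) + (143673 - 1*102123) = √(-19 - 412) + (143673 - 1*102123) = √(-431) + (143673 - 102123) = I*√431 + 41550 = 41550 + I*√431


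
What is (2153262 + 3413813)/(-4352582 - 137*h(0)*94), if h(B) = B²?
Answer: -5567075/4352582 ≈ -1.2790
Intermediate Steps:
(2153262 + 3413813)/(-4352582 - 137*h(0)*94) = (2153262 + 3413813)/(-4352582 - 137*0²*94) = 5567075/(-4352582 - 137*0*94) = 5567075/(-4352582 + 0*94) = 5567075/(-4352582 + 0) = 5567075/(-4352582) = 5567075*(-1/4352582) = -5567075/4352582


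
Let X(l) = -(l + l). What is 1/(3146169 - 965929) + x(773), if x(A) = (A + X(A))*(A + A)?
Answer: -2605513253919/2180240 ≈ -1.1951e+6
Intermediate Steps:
X(l) = -2*l
x(A) = -2*A² (x(A) = (A - 2*A)*(A + A) = (-A)*(2*A) = -2*A²)
1/(3146169 - 965929) + x(773) = 1/(3146169 - 965929) - 2*773² = 1/2180240 - 2*597529 = 1/2180240 - 1195058 = -2605513253919/2180240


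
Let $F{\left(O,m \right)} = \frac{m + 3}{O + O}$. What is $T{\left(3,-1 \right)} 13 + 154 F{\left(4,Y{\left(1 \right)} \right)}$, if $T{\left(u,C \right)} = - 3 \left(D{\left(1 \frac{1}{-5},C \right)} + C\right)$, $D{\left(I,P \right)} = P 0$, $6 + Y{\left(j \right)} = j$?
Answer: $\frac{1}{2} \approx 0.5$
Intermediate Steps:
$Y{\left(j \right)} = -6 + j$
$D{\left(I,P \right)} = 0$
$T{\left(u,C \right)} = - 3 C$ ($T{\left(u,C \right)} = - 3 \left(0 + C\right) = - 3 C$)
$F{\left(O,m \right)} = \frac{3 + m}{2 O}$
$T{\left(3,-1 \right)} 13 + 154 F{\left(4,Y{\left(1 \right)} \right)} = \left(-3\right) \left(-1\right) 13 + 154 \frac{3 + \left(-6 + 1\right)}{2 \cdot 4} = 3 \cdot 13 + 154 \cdot \frac{1}{2} \cdot \frac{1}{4} \left(3 - 5\right) = 39 + 154 \cdot \frac{1}{2} \cdot \frac{1}{4} \left(-2\right) = 39 + 154 \left(- \frac{1}{4}\right) = 39 - \frac{77}{2} = \frac{1}{2}$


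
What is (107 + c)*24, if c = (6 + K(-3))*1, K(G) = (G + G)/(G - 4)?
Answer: 19128/7 ≈ 2732.6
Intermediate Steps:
K(G) = 2*G/(-4 + G) (K(G) = (2*G)/(-4 + G) = 2*G/(-4 + G))
c = 48/7 (c = (6 + 2*(-3)/(-4 - 3))*1 = (6 + 2*(-3)/(-7))*1 = (6 + 2*(-3)*(-1/7))*1 = (6 + 6/7)*1 = (48/7)*1 = 48/7 ≈ 6.8571)
(107 + c)*24 = (107 + 48/7)*24 = (797/7)*24 = 19128/7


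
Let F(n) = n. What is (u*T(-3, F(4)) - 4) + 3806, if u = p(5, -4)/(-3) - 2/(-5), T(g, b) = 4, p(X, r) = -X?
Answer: 57154/15 ≈ 3810.3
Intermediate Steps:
u = 31/15 (u = -1*5/(-3) - 2/(-5) = -5*(-⅓) - 2*(-⅕) = 5/3 + ⅖ = 31/15 ≈ 2.0667)
(u*T(-3, F(4)) - 4) + 3806 = ((31/15)*4 - 4) + 3806 = (124/15 - 4) + 3806 = 64/15 + 3806 = 57154/15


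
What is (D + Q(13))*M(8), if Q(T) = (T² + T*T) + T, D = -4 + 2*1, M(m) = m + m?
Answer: 5584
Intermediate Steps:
M(m) = 2*m
D = -2 (D = -4 + 2 = -2)
Q(T) = T + 2*T² (Q(T) = (T² + T²) + T = 2*T² + T = T + 2*T²)
(D + Q(13))*M(8) = (-2 + 13*(1 + 2*13))*(2*8) = (-2 + 13*(1 + 26))*16 = (-2 + 13*27)*16 = (-2 + 351)*16 = 349*16 = 5584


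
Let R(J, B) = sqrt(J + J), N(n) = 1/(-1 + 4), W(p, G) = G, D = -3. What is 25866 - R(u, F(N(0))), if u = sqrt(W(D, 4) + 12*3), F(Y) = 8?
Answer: 25866 - 2*10**(1/4) ≈ 25862.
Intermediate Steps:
N(n) = 1/3
u = 2*sqrt(10) (u = sqrt(4 + 12*3) = sqrt(4 + 36) = sqrt(40) = 2*sqrt(10) ≈ 6.3246)
R(J, B) = sqrt(2)*sqrt(J) (R(J, B) = sqrt(2*J) = sqrt(2)*sqrt(J))
25866 - R(u, F(N(0))) = 25866 - sqrt(2)*sqrt(2*sqrt(10)) = 25866 - sqrt(2)*2**(3/4)*5**(1/4) = 25866 - 2*10**(1/4)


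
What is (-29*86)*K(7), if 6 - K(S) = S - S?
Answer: -14964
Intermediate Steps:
K(S) = 6 (K(S) = 6 - (S - S) = 6 - 1*0 = 6 + 0 = 6)
(-29*86)*K(7) = -29*86*6 = -2494*6 = -14964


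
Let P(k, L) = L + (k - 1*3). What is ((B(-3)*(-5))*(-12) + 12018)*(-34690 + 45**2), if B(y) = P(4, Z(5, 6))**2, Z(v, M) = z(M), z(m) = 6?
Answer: -488603070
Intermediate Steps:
Z(v, M) = 6
P(k, L) = -3 + L + k (P(k, L) = L + (k - 3) = L + (-3 + k) = -3 + L + k)
B(y) = 49 (B(y) = (-3 + 6 + 4)**2 = 7**2 = 49)
((B(-3)*(-5))*(-12) + 12018)*(-34690 + 45**2) = ((49*(-5))*(-12) + 12018)*(-34690 + 45**2) = (-245*(-12) + 12018)*(-34690 + 2025) = (2940 + 12018)*(-32665) = 14958*(-32665) = -488603070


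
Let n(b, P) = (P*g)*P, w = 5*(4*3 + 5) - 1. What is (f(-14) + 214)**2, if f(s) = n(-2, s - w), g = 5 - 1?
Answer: 1492276900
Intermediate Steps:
w = 84 (w = 5*(12 + 5) - 1 = 5*17 - 1 = 85 - 1 = 84)
g = 4
n(b, P) = 4*P**2 (n(b, P) = (P*4)*P = (4*P)*P = 4*P**2)
f(s) = 4*(-84 + s)**2 (f(s) = 4*(s - 1*84)**2 = 4*(s - 84)**2 = 4*(-84 + s)**2)
(f(-14) + 214)**2 = (4*(-84 - 14)**2 + 214)**2 = (4*(-98)**2 + 214)**2 = (4*9604 + 214)**2 = (38416 + 214)**2 = 38630**2 = 1492276900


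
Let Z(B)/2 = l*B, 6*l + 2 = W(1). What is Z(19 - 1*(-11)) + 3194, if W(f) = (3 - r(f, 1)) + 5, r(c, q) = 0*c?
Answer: 3254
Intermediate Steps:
r(c, q) = 0
W(f) = 8 (W(f) = (3 - 1*0) + 5 = (3 + 0) + 5 = 3 + 5 = 8)
l = 1 (l = -⅓ + (⅙)*8 = -⅓ + 4/3 = 1)
Z(B) = 2*B (Z(B) = 2*(1*B) = 2*B)
Z(19 - 1*(-11)) + 3194 = 2*(19 - 1*(-11)) + 3194 = 2*(19 + 11) + 3194 = 2*30 + 3194 = 60 + 3194 = 3254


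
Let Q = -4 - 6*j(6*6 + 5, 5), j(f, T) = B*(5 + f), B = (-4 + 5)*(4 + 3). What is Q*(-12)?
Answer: 23232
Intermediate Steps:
B = 7 (B = 1*7 = 7)
j(f, T) = 35 + 7*f (j(f, T) = 7*(5 + f) = 35 + 7*f)
Q = -1936 (Q = -4 - 6*(35 + 7*(6*6 + 5)) = -4 - 6*(35 + 7*(36 + 5)) = -4 - 6*(35 + 7*41) = -4 - 6*(35 + 287) = -4 - 6*322 = -4 - 1932 = -1936)
Q*(-12) = -1936*(-12) = 23232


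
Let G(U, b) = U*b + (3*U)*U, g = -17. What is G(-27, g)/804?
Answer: 441/134 ≈ 3.2910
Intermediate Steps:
G(U, b) = 3*U² + U*b (G(U, b) = U*b + 3*U² = 3*U² + U*b)
G(-27, g)/804 = -27*(-17 + 3*(-27))/804 = -27*(-17 - 81)*(1/804) = -27*(-98)*(1/804) = 2646*(1/804) = 441/134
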